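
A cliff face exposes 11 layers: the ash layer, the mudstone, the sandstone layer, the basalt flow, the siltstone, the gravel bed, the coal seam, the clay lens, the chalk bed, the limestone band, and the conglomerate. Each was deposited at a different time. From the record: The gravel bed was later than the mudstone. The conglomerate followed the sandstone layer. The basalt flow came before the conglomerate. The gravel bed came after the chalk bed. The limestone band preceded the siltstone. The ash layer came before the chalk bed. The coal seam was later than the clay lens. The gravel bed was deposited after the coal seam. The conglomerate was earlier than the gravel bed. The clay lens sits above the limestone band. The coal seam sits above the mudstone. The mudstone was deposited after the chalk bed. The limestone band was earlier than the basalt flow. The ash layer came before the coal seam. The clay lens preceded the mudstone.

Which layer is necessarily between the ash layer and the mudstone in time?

Tracing the constraints gives the ash layer → the chalk bed → the mudstone, so the chalk bed sits after the ash layer and before the mudstone.
No other layer is forced both after the ash layer and before the mudstone.

the chalk bed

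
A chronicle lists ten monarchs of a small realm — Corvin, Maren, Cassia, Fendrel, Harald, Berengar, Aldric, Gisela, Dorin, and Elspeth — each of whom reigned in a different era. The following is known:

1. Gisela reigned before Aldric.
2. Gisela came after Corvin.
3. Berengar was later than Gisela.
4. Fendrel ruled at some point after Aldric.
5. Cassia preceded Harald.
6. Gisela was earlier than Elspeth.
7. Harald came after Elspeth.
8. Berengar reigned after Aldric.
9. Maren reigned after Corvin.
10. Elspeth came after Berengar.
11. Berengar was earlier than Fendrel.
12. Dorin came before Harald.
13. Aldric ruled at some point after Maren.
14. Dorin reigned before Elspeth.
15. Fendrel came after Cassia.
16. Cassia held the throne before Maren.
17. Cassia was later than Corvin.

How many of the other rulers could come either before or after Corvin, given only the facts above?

Forced after Corvin: Aldric, Berengar, Cassia, Elspeth, Fendrel, Gisela, Harald, and Maren.
That leaves Dorin with no forced order relative to Corvin — 1.

1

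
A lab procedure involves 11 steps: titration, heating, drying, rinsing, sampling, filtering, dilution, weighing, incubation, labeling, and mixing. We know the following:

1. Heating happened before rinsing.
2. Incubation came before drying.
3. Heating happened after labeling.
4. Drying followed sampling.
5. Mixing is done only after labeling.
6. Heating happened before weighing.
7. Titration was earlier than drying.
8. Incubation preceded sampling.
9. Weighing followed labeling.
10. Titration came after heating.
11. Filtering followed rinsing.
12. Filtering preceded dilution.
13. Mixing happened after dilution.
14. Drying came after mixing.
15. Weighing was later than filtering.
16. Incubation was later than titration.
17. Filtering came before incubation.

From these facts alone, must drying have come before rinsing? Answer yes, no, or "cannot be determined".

no

Tracing the constraints gives rinsing → filtering → incubation → drying, so rinsing must come before drying.
That means drying cannot be before rinsing.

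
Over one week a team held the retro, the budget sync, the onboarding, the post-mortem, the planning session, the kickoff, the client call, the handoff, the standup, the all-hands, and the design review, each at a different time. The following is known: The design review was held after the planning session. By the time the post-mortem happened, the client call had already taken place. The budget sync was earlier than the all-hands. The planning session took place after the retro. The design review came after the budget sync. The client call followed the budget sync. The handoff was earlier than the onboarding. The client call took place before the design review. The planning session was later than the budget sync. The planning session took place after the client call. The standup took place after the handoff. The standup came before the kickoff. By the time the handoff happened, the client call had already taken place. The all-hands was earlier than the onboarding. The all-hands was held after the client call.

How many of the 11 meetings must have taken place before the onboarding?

4

Directly stated before the onboarding: the all-hands and the handoff.
The budget sync reaches the onboarding via the budget sync → the all-hands → the onboarding.
The client call reaches the onboarding via the client call → the handoff → the onboarding.
That's the all-hands, the budget sync, the client call, and the handoff — 4 in all.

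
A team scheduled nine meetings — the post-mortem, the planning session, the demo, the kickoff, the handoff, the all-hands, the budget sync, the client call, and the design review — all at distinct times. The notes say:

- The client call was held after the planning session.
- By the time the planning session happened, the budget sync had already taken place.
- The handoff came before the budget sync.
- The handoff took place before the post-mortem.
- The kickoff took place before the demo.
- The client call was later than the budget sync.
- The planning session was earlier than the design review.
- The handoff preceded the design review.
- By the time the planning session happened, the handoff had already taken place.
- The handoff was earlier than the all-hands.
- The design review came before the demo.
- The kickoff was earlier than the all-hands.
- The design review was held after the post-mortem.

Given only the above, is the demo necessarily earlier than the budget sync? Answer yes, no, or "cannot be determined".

Tracing the constraints gives the budget sync → the planning session → the design review → the demo, so the budget sync must come before the demo.
That means the demo cannot be before the budget sync.

no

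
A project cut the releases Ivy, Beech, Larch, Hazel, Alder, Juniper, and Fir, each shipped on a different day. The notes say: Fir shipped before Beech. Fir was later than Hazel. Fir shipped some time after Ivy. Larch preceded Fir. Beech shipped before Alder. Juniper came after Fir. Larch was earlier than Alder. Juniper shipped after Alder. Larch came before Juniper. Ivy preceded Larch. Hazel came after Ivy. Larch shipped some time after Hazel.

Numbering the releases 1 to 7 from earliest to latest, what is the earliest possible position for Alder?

Beech, Fir, Hazel, Ivy, and Larch must all come before Alder — 5 forced predecessors.
Nothing else is forced ahead of Alder, so its earliest slot is position 5 + 1 = 6.

6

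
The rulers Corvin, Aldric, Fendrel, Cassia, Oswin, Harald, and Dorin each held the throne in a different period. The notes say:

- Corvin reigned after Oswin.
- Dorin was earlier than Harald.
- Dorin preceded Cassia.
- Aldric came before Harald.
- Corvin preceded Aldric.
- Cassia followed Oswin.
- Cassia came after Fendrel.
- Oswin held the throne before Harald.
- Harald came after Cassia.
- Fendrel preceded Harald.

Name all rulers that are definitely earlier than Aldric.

Directly stated before Aldric: Corvin.
Oswin reaches Aldric via Oswin → Corvin → Aldric.
No chain forces Harald (or any of the others) ahead of Aldric.

Corvin, Oswin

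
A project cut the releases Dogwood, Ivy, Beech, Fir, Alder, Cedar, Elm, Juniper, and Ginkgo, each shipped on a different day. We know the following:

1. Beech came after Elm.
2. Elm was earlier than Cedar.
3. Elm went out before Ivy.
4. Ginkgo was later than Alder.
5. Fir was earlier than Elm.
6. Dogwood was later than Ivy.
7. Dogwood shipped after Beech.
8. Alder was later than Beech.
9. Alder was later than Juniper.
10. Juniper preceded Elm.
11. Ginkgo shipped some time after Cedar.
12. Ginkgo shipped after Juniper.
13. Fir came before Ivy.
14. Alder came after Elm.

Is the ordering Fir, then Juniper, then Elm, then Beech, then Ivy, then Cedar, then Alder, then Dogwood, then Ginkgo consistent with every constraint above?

yes

Check each stated constraint against the proposed order — e.g. Juniper is ahead of Alder; Juniper is ahead of Ginkgo. Every pair is in the required order; nothing is violated.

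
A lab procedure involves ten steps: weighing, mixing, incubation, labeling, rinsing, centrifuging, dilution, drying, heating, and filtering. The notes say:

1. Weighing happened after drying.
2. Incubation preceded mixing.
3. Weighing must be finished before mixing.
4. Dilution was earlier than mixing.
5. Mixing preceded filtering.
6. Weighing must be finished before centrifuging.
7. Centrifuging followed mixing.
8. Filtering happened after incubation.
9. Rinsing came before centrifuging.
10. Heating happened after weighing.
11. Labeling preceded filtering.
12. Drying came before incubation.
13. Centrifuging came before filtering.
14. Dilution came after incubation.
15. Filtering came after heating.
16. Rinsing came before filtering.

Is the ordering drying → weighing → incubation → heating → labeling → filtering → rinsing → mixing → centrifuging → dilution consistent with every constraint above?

The constraints require centrifuging before filtering, but in the proposed sequence filtering appears ahead of centrifuging. That one violation is enough.

no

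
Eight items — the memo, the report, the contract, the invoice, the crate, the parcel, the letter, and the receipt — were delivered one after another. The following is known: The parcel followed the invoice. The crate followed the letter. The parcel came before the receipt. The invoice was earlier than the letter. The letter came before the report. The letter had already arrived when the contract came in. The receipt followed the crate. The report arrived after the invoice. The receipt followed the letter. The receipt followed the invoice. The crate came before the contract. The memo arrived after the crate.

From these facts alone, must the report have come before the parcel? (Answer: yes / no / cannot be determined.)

cannot be determined

No chain of stated constraints runs from the report to the parcel, and none runs from the parcel to the report either.
So the relative order of the report and the parcel is not fixed by the given facts.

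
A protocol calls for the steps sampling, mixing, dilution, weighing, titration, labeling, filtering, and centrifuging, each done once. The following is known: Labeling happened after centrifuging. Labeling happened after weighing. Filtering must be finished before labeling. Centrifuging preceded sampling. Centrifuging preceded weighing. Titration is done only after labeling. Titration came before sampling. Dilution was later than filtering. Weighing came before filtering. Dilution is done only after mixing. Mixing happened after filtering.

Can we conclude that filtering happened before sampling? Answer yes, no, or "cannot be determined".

yes

Chain the constraints: filtering → labeling → titration → sampling. Each link is directly stated, so filtering comes before sampling.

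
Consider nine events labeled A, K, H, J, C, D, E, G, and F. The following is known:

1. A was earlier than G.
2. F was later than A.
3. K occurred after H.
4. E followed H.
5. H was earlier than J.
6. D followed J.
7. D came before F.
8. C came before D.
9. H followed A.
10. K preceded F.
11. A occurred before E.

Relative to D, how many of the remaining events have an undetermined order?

3

Forced before D: A, C, H, and J; forced after D: F.
That leaves E, G, and K with no forced order relative to D — 3.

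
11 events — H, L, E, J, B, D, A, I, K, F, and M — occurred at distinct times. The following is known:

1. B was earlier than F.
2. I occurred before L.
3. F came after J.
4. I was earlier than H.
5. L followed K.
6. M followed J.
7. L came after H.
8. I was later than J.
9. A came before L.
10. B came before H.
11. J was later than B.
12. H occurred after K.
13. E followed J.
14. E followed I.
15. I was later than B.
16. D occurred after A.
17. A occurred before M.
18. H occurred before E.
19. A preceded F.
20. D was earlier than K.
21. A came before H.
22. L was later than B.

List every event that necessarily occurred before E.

Directly stated before E: H, I, and J.
A reaches E via A → H → E.
B reaches E via B → J → E.
D reaches E via D → K → H → E.
Likewise K reaches E by chaining the stated constraints.

A, B, D, H, I, J, K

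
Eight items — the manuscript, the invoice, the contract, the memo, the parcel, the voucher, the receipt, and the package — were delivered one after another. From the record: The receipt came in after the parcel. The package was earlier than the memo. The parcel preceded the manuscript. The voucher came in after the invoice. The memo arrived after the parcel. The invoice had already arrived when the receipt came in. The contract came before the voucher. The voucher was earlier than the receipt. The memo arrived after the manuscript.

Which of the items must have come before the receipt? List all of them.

the contract, the invoice, the parcel, the voucher

Directly stated before the receipt: the invoice, the parcel, and the voucher.
The contract reaches the receipt via the contract → the voucher → the receipt.
No chain forces the memo (or any of the others) ahead of the receipt.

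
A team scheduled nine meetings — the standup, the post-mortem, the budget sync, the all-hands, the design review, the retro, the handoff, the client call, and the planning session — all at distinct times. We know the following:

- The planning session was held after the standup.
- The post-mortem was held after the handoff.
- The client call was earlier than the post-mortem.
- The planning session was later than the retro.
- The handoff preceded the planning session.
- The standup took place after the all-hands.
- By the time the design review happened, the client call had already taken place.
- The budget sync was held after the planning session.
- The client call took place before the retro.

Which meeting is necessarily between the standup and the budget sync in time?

the planning session

Tracing the constraints gives the standup → the planning session → the budget sync, so the planning session sits after the standup and before the budget sync.
No other meeting is forced both after the standup and before the budget sync.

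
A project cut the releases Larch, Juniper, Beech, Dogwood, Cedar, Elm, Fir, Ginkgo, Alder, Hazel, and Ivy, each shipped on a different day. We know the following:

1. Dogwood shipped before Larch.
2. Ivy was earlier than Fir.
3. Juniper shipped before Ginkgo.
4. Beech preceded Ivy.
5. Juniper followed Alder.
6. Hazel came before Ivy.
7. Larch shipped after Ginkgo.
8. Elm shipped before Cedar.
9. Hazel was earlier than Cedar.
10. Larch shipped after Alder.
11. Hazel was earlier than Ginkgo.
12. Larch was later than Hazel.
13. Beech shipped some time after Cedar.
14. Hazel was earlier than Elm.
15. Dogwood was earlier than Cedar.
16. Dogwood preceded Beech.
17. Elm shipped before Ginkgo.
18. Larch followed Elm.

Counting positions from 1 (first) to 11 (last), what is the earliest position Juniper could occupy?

Alder must come before Juniper — 1 forced predecessor.
Nothing else is forced ahead of Juniper, so its earliest slot is position 1 + 1 = 2.

2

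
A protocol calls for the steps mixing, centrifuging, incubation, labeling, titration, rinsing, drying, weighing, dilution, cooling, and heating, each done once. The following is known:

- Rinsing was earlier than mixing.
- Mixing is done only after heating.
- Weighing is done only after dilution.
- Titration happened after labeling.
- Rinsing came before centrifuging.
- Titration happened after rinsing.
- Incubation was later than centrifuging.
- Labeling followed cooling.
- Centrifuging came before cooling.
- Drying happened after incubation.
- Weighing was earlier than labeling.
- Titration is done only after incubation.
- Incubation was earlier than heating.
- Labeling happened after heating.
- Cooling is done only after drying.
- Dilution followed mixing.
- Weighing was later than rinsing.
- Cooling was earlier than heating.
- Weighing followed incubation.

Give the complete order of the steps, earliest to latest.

rinsing, centrifuging, incubation, drying, cooling, heating, mixing, dilution, weighing, labeling, titration

The constraints fix every adjacent pair, so only one ordering works:
rinsing → centrifuging → incubation → drying → cooling → heating → mixing → dilution → weighing → labeling → titration.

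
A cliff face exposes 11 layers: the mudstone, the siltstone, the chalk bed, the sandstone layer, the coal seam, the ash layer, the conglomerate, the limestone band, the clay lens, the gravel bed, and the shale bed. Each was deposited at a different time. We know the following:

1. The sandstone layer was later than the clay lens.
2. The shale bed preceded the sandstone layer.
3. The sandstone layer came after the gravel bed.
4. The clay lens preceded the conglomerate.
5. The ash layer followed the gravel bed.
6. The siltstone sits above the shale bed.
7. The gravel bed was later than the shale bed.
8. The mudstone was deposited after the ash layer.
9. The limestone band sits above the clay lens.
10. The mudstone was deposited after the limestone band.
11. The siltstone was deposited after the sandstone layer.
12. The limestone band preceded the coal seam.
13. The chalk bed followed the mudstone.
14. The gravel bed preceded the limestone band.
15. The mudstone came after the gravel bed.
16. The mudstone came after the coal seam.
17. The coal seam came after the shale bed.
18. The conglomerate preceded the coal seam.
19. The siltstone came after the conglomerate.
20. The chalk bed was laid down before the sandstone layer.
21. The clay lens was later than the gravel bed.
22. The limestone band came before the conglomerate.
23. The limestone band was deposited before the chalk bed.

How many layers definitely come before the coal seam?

5

Directly stated before the coal seam: the conglomerate, the limestone band, and the shale bed.
The clay lens reaches the coal seam via the clay lens → the limestone band → the coal seam.
The gravel bed reaches the coal seam via the gravel bed → the limestone band → the coal seam.
No chain forces the ash layer (or any of the others) ahead of the coal seam.
That's the clay lens, the conglomerate, the gravel bed, the limestone band, and the shale bed — 5 in all.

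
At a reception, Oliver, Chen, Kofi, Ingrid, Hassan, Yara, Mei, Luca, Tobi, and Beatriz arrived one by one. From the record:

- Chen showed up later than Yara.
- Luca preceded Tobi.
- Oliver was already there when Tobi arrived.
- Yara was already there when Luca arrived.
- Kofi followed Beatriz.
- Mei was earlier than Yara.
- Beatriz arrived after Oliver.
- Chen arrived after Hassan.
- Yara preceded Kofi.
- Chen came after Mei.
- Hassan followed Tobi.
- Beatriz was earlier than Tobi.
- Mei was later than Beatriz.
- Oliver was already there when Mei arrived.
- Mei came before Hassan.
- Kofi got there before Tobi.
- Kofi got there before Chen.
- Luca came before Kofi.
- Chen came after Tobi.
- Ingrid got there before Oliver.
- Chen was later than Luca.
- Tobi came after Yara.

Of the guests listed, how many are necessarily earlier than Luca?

5

Directly stated before Luca: Yara.
Beatriz reaches Luca via Beatriz → Mei → Yara → Luca.
Ingrid reaches Luca via Ingrid → Oliver → Mei → Yara → Luca.
Mei reaches Luca via Mei → Yara → Luca.
Likewise Oliver reaches Luca by chaining the stated constraints.
No chain forces Kofi (or any of the others) ahead of Luca.
That's Beatriz, Ingrid, Mei, Oliver, and Yara — 5 in all.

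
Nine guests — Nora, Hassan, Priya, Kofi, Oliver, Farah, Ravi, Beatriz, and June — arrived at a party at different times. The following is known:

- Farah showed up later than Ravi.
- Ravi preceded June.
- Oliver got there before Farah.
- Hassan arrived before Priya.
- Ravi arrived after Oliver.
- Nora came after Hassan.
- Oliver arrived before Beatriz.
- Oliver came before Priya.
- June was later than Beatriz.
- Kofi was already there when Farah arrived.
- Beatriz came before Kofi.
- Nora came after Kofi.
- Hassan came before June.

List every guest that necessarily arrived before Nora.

Beatriz, Hassan, Kofi, Oliver

Directly stated before Nora: Hassan and Kofi.
Beatriz reaches Nora via Beatriz → Kofi → Nora.
Oliver reaches Nora via Oliver → Beatriz → Kofi → Nora.
No chain forces Ravi (or any of the others) ahead of Nora.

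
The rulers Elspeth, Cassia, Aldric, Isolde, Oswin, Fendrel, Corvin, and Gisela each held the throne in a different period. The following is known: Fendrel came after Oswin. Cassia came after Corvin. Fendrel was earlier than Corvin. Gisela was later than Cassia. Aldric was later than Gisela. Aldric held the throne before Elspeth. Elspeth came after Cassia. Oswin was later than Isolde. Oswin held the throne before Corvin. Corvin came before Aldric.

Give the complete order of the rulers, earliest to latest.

The constraints fix every adjacent pair, so only one ordering works:
Isolde → Oswin → Fendrel → Corvin → Cassia → Gisela → Aldric → Elspeth.

Isolde, Oswin, Fendrel, Corvin, Cassia, Gisela, Aldric, Elspeth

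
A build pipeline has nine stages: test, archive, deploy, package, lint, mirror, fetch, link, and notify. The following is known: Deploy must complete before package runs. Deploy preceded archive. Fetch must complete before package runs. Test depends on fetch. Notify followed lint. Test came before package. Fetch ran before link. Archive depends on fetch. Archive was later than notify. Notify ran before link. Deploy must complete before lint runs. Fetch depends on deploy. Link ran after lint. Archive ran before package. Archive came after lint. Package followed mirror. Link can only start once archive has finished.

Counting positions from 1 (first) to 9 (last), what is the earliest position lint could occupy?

2

Deploy must come before lint — 1 forced predecessor.
Nothing else is forced ahead of lint, so its earliest slot is position 1 + 1 = 2.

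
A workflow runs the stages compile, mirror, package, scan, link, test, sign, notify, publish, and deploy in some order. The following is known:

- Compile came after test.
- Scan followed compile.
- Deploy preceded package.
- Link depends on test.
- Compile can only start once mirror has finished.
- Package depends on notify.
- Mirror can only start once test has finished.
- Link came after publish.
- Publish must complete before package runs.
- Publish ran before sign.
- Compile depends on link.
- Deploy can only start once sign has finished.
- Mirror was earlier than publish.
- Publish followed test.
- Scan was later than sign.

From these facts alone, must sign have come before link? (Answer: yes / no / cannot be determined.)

No chain of stated constraints runs from sign to link, and none runs from link to sign either.
So the relative order of sign and link is not fixed by the given facts.

cannot be determined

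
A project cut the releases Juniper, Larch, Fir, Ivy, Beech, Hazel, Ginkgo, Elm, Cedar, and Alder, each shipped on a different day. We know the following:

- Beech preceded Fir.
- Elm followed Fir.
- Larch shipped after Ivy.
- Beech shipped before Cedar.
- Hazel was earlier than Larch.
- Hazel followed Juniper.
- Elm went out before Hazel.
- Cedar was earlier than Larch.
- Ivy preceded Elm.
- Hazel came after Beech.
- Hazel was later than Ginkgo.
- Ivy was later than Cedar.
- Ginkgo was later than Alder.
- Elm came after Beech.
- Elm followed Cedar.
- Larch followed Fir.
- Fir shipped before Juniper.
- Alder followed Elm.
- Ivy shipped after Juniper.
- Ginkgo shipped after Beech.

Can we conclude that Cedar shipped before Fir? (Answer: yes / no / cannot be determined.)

cannot be determined

No chain of stated constraints runs from Cedar to Fir, and none runs from Fir to Cedar either.
So the relative order of Cedar and Fir is not fixed by the given facts.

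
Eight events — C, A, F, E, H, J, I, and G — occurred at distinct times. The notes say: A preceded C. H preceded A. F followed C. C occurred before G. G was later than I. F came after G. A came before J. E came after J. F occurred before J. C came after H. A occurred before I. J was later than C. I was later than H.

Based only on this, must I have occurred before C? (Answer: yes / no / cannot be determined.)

cannot be determined

No chain of stated constraints runs from I to C, and none runs from C to I either.
So the relative order of I and C is not fixed by the given facts.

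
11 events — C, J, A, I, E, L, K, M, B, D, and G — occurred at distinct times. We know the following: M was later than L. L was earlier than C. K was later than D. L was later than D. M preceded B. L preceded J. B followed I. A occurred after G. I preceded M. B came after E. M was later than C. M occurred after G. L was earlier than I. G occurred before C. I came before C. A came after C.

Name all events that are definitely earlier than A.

Directly stated before A: C and G.
D reaches A via D → L → C → A.
I reaches A via I → C → A.
L reaches A via L → C → A.

C, D, G, I, L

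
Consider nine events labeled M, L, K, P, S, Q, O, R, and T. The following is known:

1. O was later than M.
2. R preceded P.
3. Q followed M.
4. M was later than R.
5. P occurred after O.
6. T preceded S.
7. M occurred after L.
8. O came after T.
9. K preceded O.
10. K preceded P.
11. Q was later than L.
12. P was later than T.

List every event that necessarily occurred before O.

Directly stated before O: K, M, and T.
L reaches O via L → M → O.
R reaches O via R → M → O.
No chain forces P (or any of the others) ahead of O.

K, L, M, R, T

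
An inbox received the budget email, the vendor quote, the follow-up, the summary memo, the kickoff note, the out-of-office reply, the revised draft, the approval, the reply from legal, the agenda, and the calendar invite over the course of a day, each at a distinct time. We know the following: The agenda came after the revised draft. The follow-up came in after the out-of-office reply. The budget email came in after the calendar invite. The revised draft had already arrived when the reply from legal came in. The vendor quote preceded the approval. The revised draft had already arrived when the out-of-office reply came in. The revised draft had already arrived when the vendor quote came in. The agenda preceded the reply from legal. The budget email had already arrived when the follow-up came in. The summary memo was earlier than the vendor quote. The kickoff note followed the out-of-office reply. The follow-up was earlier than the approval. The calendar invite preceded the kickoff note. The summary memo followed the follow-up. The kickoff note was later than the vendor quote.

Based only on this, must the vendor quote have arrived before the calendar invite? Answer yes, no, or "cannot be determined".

Tracing the constraints gives the calendar invite → the budget email → the follow-up → the summary memo → the vendor quote, so the calendar invite must come before the vendor quote.
That means the vendor quote cannot be before the calendar invite.

no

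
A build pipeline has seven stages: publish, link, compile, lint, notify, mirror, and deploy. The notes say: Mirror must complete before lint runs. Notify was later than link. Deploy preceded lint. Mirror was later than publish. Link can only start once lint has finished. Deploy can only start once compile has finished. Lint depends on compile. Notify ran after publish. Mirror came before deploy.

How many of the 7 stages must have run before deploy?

3

Directly stated before deploy: compile and mirror.
Publish reaches deploy via publish → mirror → deploy.
No chain forces link (or any of the others) ahead of deploy.
That's compile, mirror, and publish — 3 in all.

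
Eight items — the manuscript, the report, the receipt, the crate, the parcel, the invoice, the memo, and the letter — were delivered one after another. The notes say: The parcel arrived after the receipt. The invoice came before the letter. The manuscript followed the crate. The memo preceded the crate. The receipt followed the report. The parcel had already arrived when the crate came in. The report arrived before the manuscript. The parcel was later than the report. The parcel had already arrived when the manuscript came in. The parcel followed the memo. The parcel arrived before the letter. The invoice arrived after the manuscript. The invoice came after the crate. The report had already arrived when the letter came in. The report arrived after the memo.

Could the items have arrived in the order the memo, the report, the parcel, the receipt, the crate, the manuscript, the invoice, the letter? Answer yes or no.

The constraints require the receipt before the parcel, but in the proposed sequence the parcel appears ahead of the receipt. That one violation is enough.

no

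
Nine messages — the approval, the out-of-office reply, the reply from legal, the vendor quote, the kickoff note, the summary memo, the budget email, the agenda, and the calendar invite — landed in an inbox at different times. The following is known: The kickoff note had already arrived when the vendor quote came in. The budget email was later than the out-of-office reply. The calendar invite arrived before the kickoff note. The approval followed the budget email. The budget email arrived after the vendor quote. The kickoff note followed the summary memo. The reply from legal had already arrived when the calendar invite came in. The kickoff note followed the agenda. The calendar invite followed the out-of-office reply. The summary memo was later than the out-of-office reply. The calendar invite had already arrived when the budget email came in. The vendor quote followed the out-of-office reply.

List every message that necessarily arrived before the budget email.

Directly stated before the budget email: the calendar invite, the out-of-office reply, and the vendor quote.
The agenda reaches the budget email via the agenda → the kickoff note → the vendor quote → the budget email.
The kickoff note reaches the budget email via the kickoff note → the vendor quote → the budget email.
The reply from legal reaches the budget email via the reply from legal → the calendar invite → the budget email.
Likewise the summary memo reaches the budget email by chaining the stated constraints.
No chain forces the approval ahead of the budget email.

the agenda, the calendar invite, the kickoff note, the out-of-office reply, the reply from legal, the summary memo, the vendor quote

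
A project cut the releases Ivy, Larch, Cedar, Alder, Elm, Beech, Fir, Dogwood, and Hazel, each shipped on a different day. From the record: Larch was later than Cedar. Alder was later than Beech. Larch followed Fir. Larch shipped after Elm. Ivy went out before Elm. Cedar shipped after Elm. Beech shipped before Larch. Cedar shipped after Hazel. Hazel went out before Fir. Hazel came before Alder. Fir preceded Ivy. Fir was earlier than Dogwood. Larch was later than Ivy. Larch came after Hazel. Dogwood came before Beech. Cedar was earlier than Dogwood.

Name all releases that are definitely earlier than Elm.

Fir, Hazel, Ivy

Directly stated before Elm: Ivy.
Fir reaches Elm via Fir → Ivy → Elm.
Hazel reaches Elm via Hazel → Fir → Ivy → Elm.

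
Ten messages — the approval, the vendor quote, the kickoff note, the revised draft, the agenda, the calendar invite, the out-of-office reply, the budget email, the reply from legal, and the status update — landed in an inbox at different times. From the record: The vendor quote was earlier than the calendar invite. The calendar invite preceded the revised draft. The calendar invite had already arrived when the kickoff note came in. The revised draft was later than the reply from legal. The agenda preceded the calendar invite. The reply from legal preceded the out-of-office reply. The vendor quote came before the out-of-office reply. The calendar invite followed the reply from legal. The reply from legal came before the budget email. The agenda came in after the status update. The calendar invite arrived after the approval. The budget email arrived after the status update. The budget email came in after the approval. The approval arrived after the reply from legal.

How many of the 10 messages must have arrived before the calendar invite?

5

Directly stated before the calendar invite: the agenda, the approval, the reply from legal, and the vendor quote.
The status update reaches the calendar invite via the status update → the agenda → the calendar invite.
No chain forces the kickoff note (or any of the others) ahead of the calendar invite.
That's the agenda, the approval, the reply from legal, the status update, and the vendor quote — 5 in all.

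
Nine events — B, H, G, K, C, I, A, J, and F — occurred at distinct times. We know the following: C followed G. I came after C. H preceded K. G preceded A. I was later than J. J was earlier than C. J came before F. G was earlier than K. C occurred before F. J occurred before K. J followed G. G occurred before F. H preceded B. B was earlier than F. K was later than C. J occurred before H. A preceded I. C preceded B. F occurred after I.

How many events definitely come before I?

4

Directly stated before I: A, C, and J.
G reaches I via G → J → I.
No chain forces F (or any of the others) ahead of I.
That's A, C, G, and J — 4 in all.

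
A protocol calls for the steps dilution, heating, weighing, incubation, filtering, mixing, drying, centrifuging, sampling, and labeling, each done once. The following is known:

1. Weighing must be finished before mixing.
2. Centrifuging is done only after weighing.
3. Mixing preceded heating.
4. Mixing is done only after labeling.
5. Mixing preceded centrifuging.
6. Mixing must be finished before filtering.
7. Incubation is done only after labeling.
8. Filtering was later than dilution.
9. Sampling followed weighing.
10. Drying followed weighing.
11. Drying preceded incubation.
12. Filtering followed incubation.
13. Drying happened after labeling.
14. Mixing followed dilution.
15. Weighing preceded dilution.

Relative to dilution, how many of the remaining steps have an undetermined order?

Forced before dilution: weighing; forced after dilution: centrifuging, filtering, heating, and mixing.
That leaves drying, incubation, labeling, and sampling with no forced order relative to dilution — 4.

4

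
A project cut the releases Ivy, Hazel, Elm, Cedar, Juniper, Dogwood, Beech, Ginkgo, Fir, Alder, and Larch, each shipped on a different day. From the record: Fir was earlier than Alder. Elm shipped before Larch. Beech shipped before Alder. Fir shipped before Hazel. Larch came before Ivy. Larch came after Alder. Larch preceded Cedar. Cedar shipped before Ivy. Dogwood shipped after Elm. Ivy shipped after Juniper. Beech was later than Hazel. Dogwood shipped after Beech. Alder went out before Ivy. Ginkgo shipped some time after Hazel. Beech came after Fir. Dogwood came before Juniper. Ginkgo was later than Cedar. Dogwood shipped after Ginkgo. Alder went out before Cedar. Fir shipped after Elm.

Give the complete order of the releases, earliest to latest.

Elm, Fir, Hazel, Beech, Alder, Larch, Cedar, Ginkgo, Dogwood, Juniper, Ivy

The constraints fix every adjacent pair, so only one ordering works:
Elm → Fir → Hazel → Beech → Alder → Larch → Cedar → Ginkgo → Dogwood → Juniper → Ivy.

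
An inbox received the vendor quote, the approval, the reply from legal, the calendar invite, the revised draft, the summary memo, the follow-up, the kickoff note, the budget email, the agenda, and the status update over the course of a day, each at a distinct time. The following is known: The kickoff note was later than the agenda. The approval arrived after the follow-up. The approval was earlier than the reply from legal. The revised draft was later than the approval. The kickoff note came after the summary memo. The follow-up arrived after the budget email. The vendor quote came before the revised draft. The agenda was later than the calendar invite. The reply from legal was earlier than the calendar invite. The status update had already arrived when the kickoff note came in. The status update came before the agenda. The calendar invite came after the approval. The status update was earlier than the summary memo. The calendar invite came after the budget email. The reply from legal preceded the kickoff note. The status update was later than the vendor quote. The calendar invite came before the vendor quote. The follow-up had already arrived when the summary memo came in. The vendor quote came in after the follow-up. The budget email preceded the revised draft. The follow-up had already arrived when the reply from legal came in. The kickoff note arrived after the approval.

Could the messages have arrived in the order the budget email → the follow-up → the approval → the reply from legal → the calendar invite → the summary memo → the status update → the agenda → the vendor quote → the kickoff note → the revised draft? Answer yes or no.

The constraints require the vendor quote before the status update, but in the proposed sequence the status update appears ahead of the vendor quote. That one violation is enough.

no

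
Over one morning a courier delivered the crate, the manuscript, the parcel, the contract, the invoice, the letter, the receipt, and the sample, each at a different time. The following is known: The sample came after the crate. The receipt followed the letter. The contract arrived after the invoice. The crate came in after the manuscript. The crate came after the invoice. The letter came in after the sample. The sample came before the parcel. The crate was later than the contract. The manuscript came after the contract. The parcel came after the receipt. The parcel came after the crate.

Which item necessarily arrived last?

Every other item has a chain of constraints placing it before the parcel, so the parcel is last.

the parcel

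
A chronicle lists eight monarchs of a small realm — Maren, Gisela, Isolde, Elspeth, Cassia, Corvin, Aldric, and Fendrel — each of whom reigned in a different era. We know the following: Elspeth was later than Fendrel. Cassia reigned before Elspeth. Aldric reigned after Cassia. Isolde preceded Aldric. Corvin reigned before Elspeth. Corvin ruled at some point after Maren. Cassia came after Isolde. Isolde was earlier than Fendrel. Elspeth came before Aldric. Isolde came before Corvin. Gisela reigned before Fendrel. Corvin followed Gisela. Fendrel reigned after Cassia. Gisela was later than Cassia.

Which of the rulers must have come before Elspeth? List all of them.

Directly stated before Elspeth: Cassia, Corvin, and Fendrel.
Gisela reaches Elspeth via Gisela → Corvin → Elspeth.
Isolde reaches Elspeth via Isolde → Corvin → Elspeth.
Maren reaches Elspeth via Maren → Corvin → Elspeth.
No chain forces Aldric ahead of Elspeth.

Cassia, Corvin, Fendrel, Gisela, Isolde, Maren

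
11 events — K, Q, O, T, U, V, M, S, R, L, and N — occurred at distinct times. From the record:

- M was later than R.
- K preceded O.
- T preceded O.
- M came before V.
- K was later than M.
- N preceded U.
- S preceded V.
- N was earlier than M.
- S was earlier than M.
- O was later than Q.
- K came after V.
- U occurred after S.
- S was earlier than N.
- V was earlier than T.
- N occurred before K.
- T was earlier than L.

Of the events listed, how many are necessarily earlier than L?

6

Directly stated before L: T.
M reaches L via M → V → T → L.
N reaches L via N → M → V → T → L.
R reaches L via R → M → V → T → L.
Likewise S and V each reach L by chaining the stated constraints.
No chain forces O (or any of the others) ahead of L.
That's M, N, R, S, T, and V — 6 in all.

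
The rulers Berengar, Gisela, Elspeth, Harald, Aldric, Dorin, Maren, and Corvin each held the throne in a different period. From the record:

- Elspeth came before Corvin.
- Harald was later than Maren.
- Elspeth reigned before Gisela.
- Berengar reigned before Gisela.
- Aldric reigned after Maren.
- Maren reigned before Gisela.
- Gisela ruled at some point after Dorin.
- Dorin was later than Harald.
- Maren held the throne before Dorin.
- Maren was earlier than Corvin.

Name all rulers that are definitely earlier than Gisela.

Berengar, Dorin, Elspeth, Harald, Maren

Directly stated before Gisela: Berengar, Dorin, Elspeth, and Maren.
Harald reaches Gisela via Harald → Dorin → Gisela.
No chain forces Aldric (or any of the others) ahead of Gisela.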